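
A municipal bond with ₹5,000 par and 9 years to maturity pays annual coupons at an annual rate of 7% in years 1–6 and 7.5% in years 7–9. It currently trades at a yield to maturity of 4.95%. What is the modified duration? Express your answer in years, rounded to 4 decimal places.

Periodic yield y = 0.0495. First find Macaulay duration:
  t   CF        PV=CF/(1+0.0495)^t    t·PV
  1       350.00       333.4921       333.4921
  2       350.00       317.7629       635.5258
  3       350.00       302.7755       908.3265
  4       350.00       288.4950     1,153.9800
  5       350.00       274.8880     1,374.4402
  6       350.00       261.9228     1,571.5371
  7       375.00       267.3955     1,871.7688
  8       375.00       254.7837     2,038.2700
  9     5,375.00     3,479.6574    31,316.9163
  Σ                  5,781.1730    41,204.2567
P = 5,781.1730; Macaulay duration = 41,204.2567 / 5,781.1730 = 7.12732 years.
Modified duration = D_Mac / (1 + y) = 7.12732 / 1.0495 = 6.79116 years.

6.7912 years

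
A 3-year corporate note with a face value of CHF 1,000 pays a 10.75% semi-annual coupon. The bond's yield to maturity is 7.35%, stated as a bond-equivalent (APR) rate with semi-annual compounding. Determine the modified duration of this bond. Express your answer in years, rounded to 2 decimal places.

Periodic yield y = 0.03675. First find Macaulay duration:
  t   CF        PV=CF/(1+0.03675)^t    t·PV
  1        53.75        51.8447        51.8447
  2        53.75        50.0070       100.0139
  3        53.75        48.2343       144.7030
  4        53.75        46.5246       186.0982
  5        53.75        44.8754       224.3770
  6     1,053.75       848.5810     5,091.4862
  Σ                  1,090.0670     5,798.5231
P = 1,090.0670; Macaulay duration = 5,798.5231 / 1,090.0670 = 5.31942 half-year periods = 2.65971 years.
Modified duration = D_Mac / (1 + y) = 2.65971 / 1.03675 = 2.56543 years.

2.57 years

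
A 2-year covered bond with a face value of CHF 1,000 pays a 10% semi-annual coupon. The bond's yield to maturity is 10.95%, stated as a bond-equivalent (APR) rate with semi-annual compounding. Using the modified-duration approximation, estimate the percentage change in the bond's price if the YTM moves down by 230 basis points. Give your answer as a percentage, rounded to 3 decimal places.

Periodic yield y = 0.05475. Modified duration first:
  t   CF        PV=CF/(1+0.05475)^t    t·PV
  1        50.00        47.4046        47.4046
  2        50.00        44.9439        89.8878
  3        50.00        42.6110       127.8329
  4     1,050.00       848.3814     3,393.5258
  Σ                    983.3409     3,658.6511
P = 983.3409; D_Mac = 3.72063 half-year periods = 1.86032 yrs; D_mod = 1.86032/(1+0.05475) = 1.76375 yrs.
ΔP/P ≈ -D_mod · Δy = -1.76375 × (-0.023) = +0.040566 = +4.0566%.

+4.057%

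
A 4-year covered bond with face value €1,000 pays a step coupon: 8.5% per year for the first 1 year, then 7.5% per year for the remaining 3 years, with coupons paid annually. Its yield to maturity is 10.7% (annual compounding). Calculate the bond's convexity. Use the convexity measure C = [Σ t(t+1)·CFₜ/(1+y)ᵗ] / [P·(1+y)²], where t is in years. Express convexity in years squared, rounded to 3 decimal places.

13.914

With y = 0.107:
  t   CF        PV=CF/(1+0.107)^t    t·PV        t(t+1)·PV
  1        85.00        76.7841        76.7841         153.5682
  2        75.00        61.2021       122.4041         367.2123
  3        75.00        55.2864       165.8592         663.4369
  4     1,075.00       715.8433     2,863.3733      14,316.8665
  Σ                    909.1159     3,228.4208      15,501.0840
P = 909.1159.
Convexity = Σ t(t+1)·PV / [P·(1+y)²] = 15,501.0840 / (909.1159 × 1.225449) = 13.91386.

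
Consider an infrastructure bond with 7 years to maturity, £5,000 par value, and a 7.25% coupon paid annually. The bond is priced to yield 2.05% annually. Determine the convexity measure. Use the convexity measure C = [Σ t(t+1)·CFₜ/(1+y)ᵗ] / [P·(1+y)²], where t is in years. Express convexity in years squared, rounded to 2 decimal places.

With y = 0.0205:
  t   CF        PV=CF/(1+0.0205)^t    t·PV        t(t+1)·PV
  1       362.50       355.2180       355.2180         710.4361
  2       362.50       348.0823       696.1647       2,088.4941
  3       362.50       341.0900     1,023.2700       4,093.0800
  4       362.50       334.2381     1,336.9525       6,684.7623
  5       362.50       327.5239     1,637.6194       9,825.7163
  6       362.50       320.9445     1,925.6671      13,479.6696
  7     5,362.50     4,652.3914    32,566.7396     260,533.9169
  Σ                  6,679.4883    39,541.6313     297,416.0752
P = 6,679.4883.
Convexity = Σ t(t+1)·PV / [P·(1+y)²] = 297,416.0752 / (6,679.4883 × 1.041420) = 42.75582.

42.76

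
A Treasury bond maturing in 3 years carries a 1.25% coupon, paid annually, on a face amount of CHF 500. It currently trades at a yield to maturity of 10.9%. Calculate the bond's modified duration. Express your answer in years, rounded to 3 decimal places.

2.667 years

Periodic yield y = 0.109. First find Macaulay duration:
  t   CF        PV=CF/(1+0.109)^t    t·PV
  1         6.25         5.6357         5.6357
  2         6.25         5.0818        10.1636
  3       506.25       371.1679     1,113.5037
  Σ                    381.8854     1,129.3030
P = 381.8854; Macaulay duration = 1,129.3030 / 381.8854 = 2.95718 years.
Modified duration = D_Mac / (1 + y) = 2.95718 / 1.109 = 2.66653 years.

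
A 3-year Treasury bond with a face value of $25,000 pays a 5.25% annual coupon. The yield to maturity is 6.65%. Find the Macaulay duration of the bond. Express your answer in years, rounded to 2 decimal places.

2.85 years

Periodic yield y = 0.0665. Discount each cash flow and weight by its year:
  t   CF        PV=CF/(1+0.0665)^t    t·PV
  1     1,312.50     1,230.6610     1,230.6610
  2     1,312.50     1,153.9250     2,307.8501
  3    26,312.50    21,690.9980    65,072.9939
  Σ                 24,075.5840    68,611.5050
Price P = Σ PV = 24,075.5840.
Macaulay duration = Σ(t·PV) / P = 68,611.5050 / 24,075.5840 = 2.84984 years.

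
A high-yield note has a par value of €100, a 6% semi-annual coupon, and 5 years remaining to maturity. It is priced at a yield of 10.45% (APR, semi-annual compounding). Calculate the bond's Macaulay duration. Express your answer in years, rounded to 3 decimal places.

Periodic yield y = 0.05225. Discount each cash flow and weight by its period:
  t   CF        PV=CF/(1+0.05225)^t    t·PV
  1         3.00         2.8510         2.8510
  2         3.00         2.7095         5.4189
  3         3.00         2.5749         7.7248
  4         3.00         2.4471         9.7883
  5         3.00         2.3256        11.6278
  6         3.00         2.2101        13.2605
  7         3.00         2.1003        14.7023
  8         3.00         1.9960        15.9683
  9         3.00         1.8969        17.0724
  10      103.00        61.8939       618.9390
  Σ                     83.0053       717.3533
Price P = Σ PV = 83.0053.
Macaulay duration = Σ(t·PV) / P = 717.3533 / 83.0053 = 8.64226 half-year periods.
In years: 8.64226 / 2 = 4.32113 years.

4.321 years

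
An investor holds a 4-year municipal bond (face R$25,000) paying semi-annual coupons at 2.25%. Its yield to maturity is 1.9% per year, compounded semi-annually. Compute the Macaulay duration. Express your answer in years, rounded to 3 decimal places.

Periodic yield y = 0.0095. Discount each cash flow and weight by its period:
  t   CF        PV=CF/(1+0.0095)^t    t·PV
  1       281.25       278.6033       278.6033
  2       281.25       275.9814       551.9629
  3       281.25       273.3843       820.1529
  4       281.25       270.8116     1,083.2463
  5       281.25       268.2631     1,341.3154
  6       281.25       265.7386     1,594.4314
  7       281.25       263.2378     1,842.6647
  8    25,281.25    23,439.4792   187,515.8332
  Σ                 25,335.4992   195,028.2101
Price P = Σ PV = 25,335.4992.
Macaulay duration = Σ(t·PV) / P = 195,028.2101 / 25,335.4992 = 7.69782 half-year periods.
In years: 7.69782 / 2 = 3.84891 years.

3.849 years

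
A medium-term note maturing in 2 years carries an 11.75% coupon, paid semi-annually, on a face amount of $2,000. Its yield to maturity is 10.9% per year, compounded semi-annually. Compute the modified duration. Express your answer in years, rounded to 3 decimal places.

Periodic yield y = 0.0545. First find Macaulay duration:
  t   CF        PV=CF/(1+0.0545)^t    t·PV
  1       117.50       111.4272       111.4272
  2       117.50       105.6683       211.3366
  3       117.50       100.2070       300.6210
  4     2,117.50     1,712.5256     6,850.1026
  Σ                  2,029.8282     7,473.4874
P = 2,029.8282; Macaulay duration = 7,473.4874 / 2,029.8282 = 3.68183 half-year periods = 1.84092 years.
Modified duration = D_Mac / (1 + y) = 1.84092 / 1.0545 = 1.74577 years.

1.746 years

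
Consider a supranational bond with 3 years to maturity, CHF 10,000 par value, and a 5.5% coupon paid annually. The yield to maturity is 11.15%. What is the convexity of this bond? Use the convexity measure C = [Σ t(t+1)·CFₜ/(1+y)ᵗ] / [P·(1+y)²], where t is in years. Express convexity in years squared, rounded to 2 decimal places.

9.00

With y = 0.1115:
  t   CF        PV=CF/(1+0.1115)^t    t·PV        t(t+1)·PV
  1       550.00       494.8268       494.8268         989.6536
  2       550.00       445.1883       890.3766       2,671.1299
  3    10,550.00     7,682.8802    23,048.6405      92,194.5618
  Σ                  8,622.8953    24,433.8439      95,855.3453
P = 8,622.8953.
Convexity = Σ t(t+1)·PV / [P·(1+y)²] = 95,855.3453 / (8,622.8953 × 1.235432) = 8.99796.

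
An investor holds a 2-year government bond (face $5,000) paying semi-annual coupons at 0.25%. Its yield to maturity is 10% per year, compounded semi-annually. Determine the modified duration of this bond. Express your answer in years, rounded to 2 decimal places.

Periodic yield y = 0.05. First find Macaulay duration:
  t   CF        PV=CF/(1+0.05)^t    t·PV
  1         6.25         5.9524         5.9524
  2         6.25         5.6689        11.3379
  3         6.25         5.3990        16.1970
  4     5,006.25     4,118.6543    16,474.6171
  Σ                  4,135.6746    16,508.1043
P = 4,135.6746; Macaulay duration = 16,508.1043 / 4,135.6746 = 3.99164 half-year periods = 1.99582 years.
Modified duration = D_Mac / (1 + y) = 1.99582 / 1.05 = 1.90078 years.

1.90 years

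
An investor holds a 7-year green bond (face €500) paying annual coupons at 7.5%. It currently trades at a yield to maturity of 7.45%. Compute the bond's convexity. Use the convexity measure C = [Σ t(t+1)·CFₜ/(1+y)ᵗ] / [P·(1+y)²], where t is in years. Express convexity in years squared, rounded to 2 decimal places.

With y = 0.0745:
  t   CF        PV=CF/(1+0.0745)^t    t·PV        t(t+1)·PV
  1        37.50        34.9000        34.9000          69.7999
  2        37.50        32.4802        64.9604         194.8811
  3        37.50        30.2282        90.6845         362.7382
  4        37.50        28.1323       112.5293         562.6465
  5        37.50        26.1818       130.9089         785.4534
  6        37.50        24.3665       146.1989       1,023.3921
  7       537.50       325.0375     2,275.2628      18,202.1025
  Σ                    501.3264     2,855.4447      21,201.0136
P = 501.3264.
Convexity = Σ t(t+1)·PV / [P·(1+y)²] = 21,201.0136 / (501.3264 × 1.154550) = 36.62884.

36.63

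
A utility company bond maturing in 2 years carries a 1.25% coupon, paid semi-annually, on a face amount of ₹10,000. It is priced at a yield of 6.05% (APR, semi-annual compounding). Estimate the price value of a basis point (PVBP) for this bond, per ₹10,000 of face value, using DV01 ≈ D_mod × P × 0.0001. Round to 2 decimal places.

Periodic yield y = 0.03025.
  t   CF        PV=CF/(1+0.03025)^t    t·PV
  1        62.50        60.6649        60.6649
  2        62.50        58.8837       117.7673
  3        62.50        57.1547       171.4642
  4    10,062.50     8,931.7262    35,726.9047
  Σ                  9,108.4295    36,076.8011
P = 9,108.4295; D_Mac = 3.96081 half-year periods = 1.98041 yrs; D_mod = 1.92226 yrs.
DV01 ≈ 1.92226 × 9,108.4295 × 0.0001 = 1.750876.

₹1.75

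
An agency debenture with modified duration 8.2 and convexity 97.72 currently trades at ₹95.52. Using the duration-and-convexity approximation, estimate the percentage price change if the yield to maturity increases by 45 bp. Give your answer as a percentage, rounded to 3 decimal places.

Duration effect: -D_mod·Δy = -8.2 × (+0.0045) = -0.036900
Convexity effect: ½·C·(Δy)² = 0.5 × 97.72 × (0.0045)² = +0.000989415
ΔP/P ≈ -0.036900 + 0.000989415 = -0.035910585
= -3.5910585%.

-3.591%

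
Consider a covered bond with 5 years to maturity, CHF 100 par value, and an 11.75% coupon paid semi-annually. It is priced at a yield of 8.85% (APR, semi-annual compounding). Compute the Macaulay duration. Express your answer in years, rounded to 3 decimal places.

Periodic yield y = 0.04425. Discount each cash flow and weight by its period:
  t   CF        PV=CF/(1+0.04425)^t    t·PV
  1        5.875         5.6260         5.6260
  2        5.875         5.3876        10.7753
  3        5.875         5.1593        15.4780
  4        5.875         4.9407        19.7629
  5        5.875         4.7314        23.6568
  6        5.875         4.5309        27.1852
  7        5.875         4.3389        30.3721
  8        5.875         4.1550        33.2401
  9        5.875         3.9789        35.8105
  10     105.875        68.6671       686.6708
  Σ                    111.5159       888.5776
Price P = Σ PV = 111.5159.
Macaulay duration = Σ(t·PV) / P = 888.5776 / 111.5159 = 7.96817 half-year periods.
In years: 7.96817 / 2 = 3.98409 years.

3.984 years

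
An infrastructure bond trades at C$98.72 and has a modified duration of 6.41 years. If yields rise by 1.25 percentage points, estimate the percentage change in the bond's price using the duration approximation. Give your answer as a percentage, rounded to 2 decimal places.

Duration approximation: ΔP/P ≈ -D_mod · Δy = -6.41 × (+0.0125) = -0.080125.
As a percentage: -8.0125%.

-8.01%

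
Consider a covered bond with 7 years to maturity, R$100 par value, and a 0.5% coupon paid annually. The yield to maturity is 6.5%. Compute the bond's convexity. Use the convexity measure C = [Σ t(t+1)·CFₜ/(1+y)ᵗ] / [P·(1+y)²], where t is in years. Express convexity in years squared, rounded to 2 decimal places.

48.14

With y = 0.065:
  t   CF        PV=CF/(1+0.065)^t    t·PV        t(t+1)·PV
  1         0.50         0.4695         0.4695           0.9390
  2         0.50         0.4408         0.8817           2.6450
  3         0.50         0.4139         1.2418           4.9671
  4         0.50         0.3887         1.5546           7.7732
  5         0.50         0.3649         1.8247          10.9482
  6         0.50         0.3427         2.0560          14.3920
  7       100.50        64.6724       452.7066       3,621.6530
  Σ                     67.0929       460.7349       3,663.3175
P = 67.0929.
Convexity = Σ t(t+1)·PV / [P·(1+y)²] = 3,663.3175 / (67.0929 × 1.134225) = 48.13920.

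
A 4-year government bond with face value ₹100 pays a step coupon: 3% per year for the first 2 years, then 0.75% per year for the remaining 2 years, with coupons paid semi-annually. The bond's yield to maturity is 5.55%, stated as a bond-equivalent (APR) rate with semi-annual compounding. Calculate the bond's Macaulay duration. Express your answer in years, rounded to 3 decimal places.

3.811 years

Periodic yield y = 0.02775. Discount each cash flow and weight by its period:
  t   CF        PV=CF/(1+0.02775)^t    t·PV
  1        1.500         1.4595         1.4595
  2        1.500         1.4201         2.8402
  3        1.500         1.3817         4.1452
  4        1.500         1.3444         5.3778
  5        0.375         0.3270         1.6352
  6        0.375         0.3182         1.9092
  7        0.375         0.3096         2.1673
  8      100.375        80.6354       645.0831
  Σ                     87.1960       664.6175
Price P = Σ PV = 87.1960.
Macaulay duration = Σ(t·PV) / P = 664.6175 / 87.1960 = 7.62211 half-year periods.
In years: 7.62211 / 2 = 3.81105 years.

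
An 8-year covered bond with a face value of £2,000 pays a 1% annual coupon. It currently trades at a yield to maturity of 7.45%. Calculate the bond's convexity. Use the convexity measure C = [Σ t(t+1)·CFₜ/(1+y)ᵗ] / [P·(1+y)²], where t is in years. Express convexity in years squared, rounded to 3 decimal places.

58.624

With y = 0.0745:
  t   CF        PV=CF/(1+0.0745)^t    t·PV        t(t+1)·PV
  1        20.00        18.6133        18.6133          37.2266
  2        20.00        17.3228        34.6455         103.9366
  3        20.00        16.1217        48.3651         193.4604
  4        20.00        15.0039        60.0156         300.0781
  5        20.00        13.9636        69.8181         418.9085
  6        20.00        12.9955        77.9727         545.8091
  7        20.00        12.0944        84.6609         677.2875
  8     2,020.00     1,136.8417     9,094.7339      81,852.6053
  Σ                  1,242.9569     9,488.8252      84,129.3121
P = 1,242.9569.
Convexity = Σ t(t+1)·PV / [P·(1+y)²] = 84,129.3121 / (1,242.9569 × 1.154550) = 58.62440.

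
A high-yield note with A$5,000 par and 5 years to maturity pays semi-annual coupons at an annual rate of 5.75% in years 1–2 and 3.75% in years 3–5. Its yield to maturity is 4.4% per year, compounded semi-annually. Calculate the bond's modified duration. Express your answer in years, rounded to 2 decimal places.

4.38 years

Periodic yield y = 0.022. First find Macaulay duration:
  t   CF        PV=CF/(1+0.022)^t    t·PV
  1       143.75       140.6556       140.6556
  2       143.75       137.6278       275.2555
  3       143.75       134.6651       403.9954
  4       143.75       131.7663       527.0651
  5        93.75        84.0847       420.4233
  6        93.75        82.2746       493.6477
  7        93.75        80.5035       563.5248
  8        93.75        78.7706       630.1647
  9        93.75        77.0749       693.6745
  10    5,093.75     4,097.5916    40,975.9157
  Σ                  5,045.0147    45,124.3225
P = 5,045.0147; Macaulay duration = 45,124.3225 / 5,045.0147 = 8.94434 half-year periods = 4.47217 years.
Modified duration = D_Mac / (1 + y) = 4.47217 / 1.022 = 4.37590 years.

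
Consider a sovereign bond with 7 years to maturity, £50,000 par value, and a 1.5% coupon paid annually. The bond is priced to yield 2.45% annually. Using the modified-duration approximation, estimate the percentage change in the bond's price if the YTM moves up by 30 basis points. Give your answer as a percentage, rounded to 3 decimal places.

-1.958%

Periodic yield y = 0.0245. Modified duration first:
  t   CF        PV=CF/(1+0.0245)^t    t·PV
  1       750.00       732.0644       732.0644
  2       750.00       714.5578     1,429.1155
  3       750.00       697.4697     2,092.4092
  4       750.00       680.7904     2,723.1615
  5       750.00       664.5099     3,322.5495
  6       750.00       648.6187     3,891.7124
  7    50,750.00    42,840.2807   299,881.9647
  Σ                 46,978.2916   314,072.9772
P = 46,978.2916; D_Mac = 6.68549 yrs; D_mod = 6.68549/(1+0.0245) = 6.52561 yrs.
ΔP/P ≈ -D_mod · Δy = -6.52561 × (+0.003) = -0.019577 = -1.9577%.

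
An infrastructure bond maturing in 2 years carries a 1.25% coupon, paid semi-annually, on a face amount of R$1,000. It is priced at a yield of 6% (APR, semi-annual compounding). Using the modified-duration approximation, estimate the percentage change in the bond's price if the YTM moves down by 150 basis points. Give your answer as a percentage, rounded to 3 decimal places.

Periodic yield y = 0.03. Modified duration first:
  t   CF        PV=CF/(1+0.03)^t    t·PV
  1         6.25         6.0680         6.0680
  2         6.25         5.8912        11.7824
  3         6.25         5.7196        17.1589
  4     1,006.25       894.0401     3,576.1604
  Σ                    911.7189     3,611.1697
P = 911.7189; D_Mac = 3.96084 half-year periods = 1.98042 yrs; D_mod = 1.98042/(1+0.03) = 1.92274 yrs.
ΔP/P ≈ -D_mod · Δy = -1.92274 × (-0.015) = +0.028841 = +2.8841%.

+2.884%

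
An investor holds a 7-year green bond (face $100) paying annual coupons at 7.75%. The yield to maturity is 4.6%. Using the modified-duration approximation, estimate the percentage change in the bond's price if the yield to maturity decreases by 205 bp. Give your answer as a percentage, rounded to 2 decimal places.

+11.33%

Periodic yield y = 0.046. Modified duration first:
  t   CF        PV=CF/(1+0.046)^t    t·PV
  1         7.75         7.4092         7.4092
  2         7.75         7.0833        14.1667
  3         7.75         6.7718        20.3155
  4         7.75         6.4740        25.8961
  5         7.75         6.1893        30.9466
  6         7.75         5.9171        35.5028
  7       107.75        78.6494       550.5459
  Σ                    118.4943       684.7829
P = 118.4943; D_Mac = 5.77904 yrs; D_mod = 5.77904/(1+0.046) = 5.52489 yrs.
ΔP/P ≈ -D_mod · Δy = -5.52489 × (-0.0205) = +0.113260 = +11.3260%.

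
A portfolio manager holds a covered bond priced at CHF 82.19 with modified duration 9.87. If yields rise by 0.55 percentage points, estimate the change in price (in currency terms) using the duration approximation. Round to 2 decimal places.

Duration approximation: ΔP/P ≈ -D_mod · Δy = -9.87 × (+0.0055) = -0.054285.
ΔP ≈ 82.19 × (-0.054285) = -4.46168415.

-CHF 4.46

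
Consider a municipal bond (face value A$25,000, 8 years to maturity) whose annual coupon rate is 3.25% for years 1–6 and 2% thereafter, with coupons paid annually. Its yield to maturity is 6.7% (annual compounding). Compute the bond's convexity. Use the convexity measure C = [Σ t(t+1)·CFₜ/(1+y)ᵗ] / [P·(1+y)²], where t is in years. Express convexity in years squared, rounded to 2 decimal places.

With y = 0.067:
  t   CF        PV=CF/(1+0.067)^t    t·PV        t(t+1)·PV
  1       812.50       761.4808       761.4808       1,522.9616
  2       812.50       713.6652     1,427.3304       4,281.9913
  3       812.50       668.8521     2,006.5564       8,026.2255
  4       812.50       626.8530     2,507.4119      12,537.0595
  5       812.50       587.4911     2,937.4554      17,624.7322
  6       812.50       550.6008     3,303.6049      23,125.2344
  7       500.00       317.5551     2,222.8856      17,783.0846
  8    25,500.00    15,178.3592   121,426.8732   1,092,841.8592
  Σ                 19,404.8572   136,593.5986   1,177,743.1484
P = 19,404.8572.
Convexity = Σ t(t+1)·PV / [P·(1+y)²] = 1,177,743.1484 / (19,404.8572 × 1.138489) = 53.31032.

53.31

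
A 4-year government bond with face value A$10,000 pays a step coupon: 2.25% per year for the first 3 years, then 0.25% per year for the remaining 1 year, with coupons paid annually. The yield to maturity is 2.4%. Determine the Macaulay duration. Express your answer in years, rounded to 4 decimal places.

Periodic yield y = 0.024. Discount each cash flow and weight by its year:
  t   CF        PV=CF/(1+0.024)^t    t·PV
  1       225.00       219.7266       219.7266
  2       225.00       214.5767       429.1534
  3       225.00       209.5476       628.6427
  4    10,025.00     9,117.6844    36,470.7375
  Σ                  9,761.5352    37,748.2603
Price P = Σ PV = 9,761.5352.
Macaulay duration = Σ(t·PV) / P = 37,748.2603 / 9,761.5352 = 3.86704 years.

3.8670 years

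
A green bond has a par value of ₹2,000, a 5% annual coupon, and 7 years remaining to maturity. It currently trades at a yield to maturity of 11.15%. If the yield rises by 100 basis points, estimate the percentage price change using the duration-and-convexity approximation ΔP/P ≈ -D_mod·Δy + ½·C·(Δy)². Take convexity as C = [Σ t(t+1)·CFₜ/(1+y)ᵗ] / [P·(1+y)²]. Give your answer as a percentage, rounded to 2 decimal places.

With y = 0.1115:
  t   CF        PV=CF/(1+0.1115)^t    t·PV        t(t+1)·PV
  1       100.00        89.9685        89.9685         179.9370
  2       100.00        80.9433       161.8867         485.6600
  3       100.00        72.8235       218.4705         873.8821
  4       100.00        65.5182       262.0729       1,310.3645
  5       100.00        58.9458       294.7289       1,768.3732
  6       100.00        53.0326       318.1958       2,227.3706
  7     2,100.00     1,001.9661     7,013.7627      56,110.1013
  Σ                  1,423.1981     8,359.0859      62,955.6887
P = 1,423.1981; D_Mac = 5.87345 yrs; D_mod = 5.28426 yrs; C = 35.80558.
Duration effect: -5.28426 × (+0.01) = -0.052843
Convexity effect: 0.5 × 35.80558 × (0.01)² = +0.0017903
ΔP/P ≈ -0.052843 + 0.0017903 = -0.051052 = -5.1052%.

-5.11%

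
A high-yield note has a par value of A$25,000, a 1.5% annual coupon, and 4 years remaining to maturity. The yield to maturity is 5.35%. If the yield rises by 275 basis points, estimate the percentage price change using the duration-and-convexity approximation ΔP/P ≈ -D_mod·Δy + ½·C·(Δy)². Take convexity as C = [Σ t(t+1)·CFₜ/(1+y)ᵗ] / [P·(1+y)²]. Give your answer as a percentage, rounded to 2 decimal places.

With y = 0.0535:
  t   CF        PV=CF/(1+0.0535)^t    t·PV        t(t+1)·PV
  1       375.00       355.9563       355.9563         711.9127
  2       375.00       337.8798       675.7595       2,027.2786
  3       375.00       320.7212       962.1636       3,848.6542
  4    25,375.00    20,600.0318    82,400.1273     412,000.6363
  Σ                 21,614.5891    84,394.0067     418,588.4818
P = 21,614.5891; D_Mac = 3.90449 yrs; D_mod = 3.70621 yrs; C = 17.44903.
Duration effect: -3.70621 × (+0.0275) = -0.101921
Convexity effect: 0.5 × 17.44903 × (0.0275)² = +0.0065979
ΔP/P ≈ -0.101921 + 0.0065979 = -0.095323 = -9.5323%.

-9.53%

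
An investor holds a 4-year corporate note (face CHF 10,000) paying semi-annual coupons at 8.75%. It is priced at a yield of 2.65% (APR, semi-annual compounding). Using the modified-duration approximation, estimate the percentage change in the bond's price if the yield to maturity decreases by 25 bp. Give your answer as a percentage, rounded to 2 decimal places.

+0.87%

Periodic yield y = 0.01325. Modified duration first:
  t   CF        PV=CF/(1+0.01325)^t    t·PV
  1       437.50       431.7789       431.7789
  2       437.50       426.1327       852.2653
  3       437.50       420.5602     1,261.6807
  4       437.50       415.0607     1,660.2428
  5       437.50       409.6331     2,048.1653
  6       437.50       404.2764     2,425.6584
  7       437.50       398.9898     2,792.9285
  8    10,437.50     9,394.2819    75,154.2554
  Σ                 12,300.7137    86,626.9753
P = 12,300.7137; D_Mac = 7.04243 half-year periods = 3.52122 yrs; D_mod = 3.52122/(1+0.01325) = 3.47517 yrs.
ΔP/P ≈ -D_mod · Δy = -3.47517 × (-0.0025) = +0.008688 = +0.8688%.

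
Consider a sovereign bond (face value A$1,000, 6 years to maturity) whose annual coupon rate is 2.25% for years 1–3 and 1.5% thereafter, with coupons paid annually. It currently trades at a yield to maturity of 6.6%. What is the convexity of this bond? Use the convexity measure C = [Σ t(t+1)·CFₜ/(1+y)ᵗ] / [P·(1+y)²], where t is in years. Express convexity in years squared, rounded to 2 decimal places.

With y = 0.066:
  t   CF        PV=CF/(1+0.066)^t    t·PV        t(t+1)·PV
  1        22.50        21.1069        21.1069          42.2139
  2        22.50        19.8001        39.6003         118.8008
  3        22.50        18.5742        55.7227         222.8908
  4        15.00        11.6162        46.4646         232.3231
  5        15.00        10.8970        54.4848         326.9087
  6     1,015.00       691.7080     4,150.2481      29,051.7370
  Σ                    773.7024     4,367.6275      29,994.8744
P = 773.7024.
Convexity = Σ t(t+1)·PV / [P·(1+y)²] = 29,994.8744 / (773.7024 × 1.136356) = 34.11604.

34.12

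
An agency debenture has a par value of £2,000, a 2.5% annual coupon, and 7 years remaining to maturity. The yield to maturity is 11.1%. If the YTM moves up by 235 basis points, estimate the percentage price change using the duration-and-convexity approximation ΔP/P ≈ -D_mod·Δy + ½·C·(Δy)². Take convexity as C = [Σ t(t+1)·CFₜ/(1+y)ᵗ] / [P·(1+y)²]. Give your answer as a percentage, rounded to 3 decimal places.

With y = 0.111:
  t   CF        PV=CF/(1+0.111)^t    t·PV        t(t+1)·PV
  1        50.00        45.0045        45.0045          90.0090
  2        50.00        40.5081        81.0162         243.0486
  3        50.00        36.4609       109.3828         437.5312
  4        50.00        32.8181       131.2725         656.3625
  5        50.00        29.5393       147.6963         886.1780
  6        50.00        26.5880       159.5280       1,116.6960
  7     2,050.00       981.1953     6,868.3669      54,946.9354
  Σ                  1,192.1142     7,542.2673      58,376.7607
P = 1,192.1142; D_Mac = 6.32680 yrs; D_mod = 5.69469 yrs; C = 39.67291.
Duration effect: -5.69469 × (+0.0235) = -0.133825
Convexity effect: 0.5 × 39.67291 × (0.0235)² = +0.0109547
ΔP/P ≈ -0.133825 + 0.0109547 = -0.122871 = -12.2871%.

-12.287%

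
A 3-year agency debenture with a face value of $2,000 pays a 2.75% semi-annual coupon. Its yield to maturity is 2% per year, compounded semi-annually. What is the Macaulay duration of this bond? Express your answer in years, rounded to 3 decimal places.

Periodic yield y = 0.01. Discount each cash flow and weight by its period:
  t   CF        PV=CF/(1+0.01)^t    t·PV
  1        27.50        27.2277        27.2277
  2        27.50        26.9581        53.9163
  3        27.50        26.6912        80.0737
  4        27.50        26.4270       105.7078
  5        27.50        26.1653       130.8265
  6     2,027.50     1,909.9967    11,459.9803
  Σ                  2,043.4661    11,857.7323
Price P = Σ PV = 2,043.4661.
Macaulay duration = Σ(t·PV) / P = 11,857.7323 / 2,043.4661 = 5.80275 half-year periods.
In years: 5.80275 / 2 = 2.90138 years.

2.901 years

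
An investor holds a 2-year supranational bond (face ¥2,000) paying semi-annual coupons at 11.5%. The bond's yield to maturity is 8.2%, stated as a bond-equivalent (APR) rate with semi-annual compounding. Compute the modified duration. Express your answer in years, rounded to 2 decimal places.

Periodic yield y = 0.041. First find Macaulay duration:
  t   CF        PV=CF/(1+0.041)^t    t·PV
  1       115.00       110.4707       110.4707
  2       115.00       106.1198       212.2396
  3       115.00       101.9402       305.8207
  4     2,115.00     1,800.9740     7,203.8962
  Σ                  2,119.5048     7,832.4272
P = 2,119.5048; Macaulay duration = 7,832.4272 / 2,119.5048 = 3.69540 half-year periods = 1.84770 years.
Modified duration = D_Mac / (1 + y) = 1.84770 / 1.041 = 1.77493 years.

1.77 years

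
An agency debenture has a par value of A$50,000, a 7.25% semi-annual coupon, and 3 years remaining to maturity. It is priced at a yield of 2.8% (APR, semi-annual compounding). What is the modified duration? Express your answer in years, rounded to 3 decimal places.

Periodic yield y = 0.014. First find Macaulay duration:
  t   CF        PV=CF/(1+0.014)^t    t·PV
  1     1,812.50     1,787.4753     1,787.4753
  2     1,812.50     1,762.7962     3,525.5924
  3     1,812.50     1,738.4578     5,215.3734
  4     1,812.50     1,714.4554     6,857.8217
  5     1,812.50     1,690.7844     8,453.9222
  6    51,812.50    47,665.7925   285,994.7549
  Σ                 56,359.7617   311,834.9398
P = 56,359.7617; Macaulay duration = 311,834.9398 / 56,359.7617 = 5.53294 half-year periods = 2.76647 years.
Modified duration = D_Mac / (1 + y) = 2.76647 / 1.014 = 2.72827 years.

2.728 years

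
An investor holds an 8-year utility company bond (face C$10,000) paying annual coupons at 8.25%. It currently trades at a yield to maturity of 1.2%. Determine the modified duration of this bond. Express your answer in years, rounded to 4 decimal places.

6.4698 years

Periodic yield y = 0.012. First find Macaulay duration:
  t   CF        PV=CF/(1+0.012)^t    t·PV
  1       825.00       815.2174       815.2174
  2       825.00       805.5508     1,611.1016
  3       825.00       795.9988     2,387.9964
  4       825.00       786.5601     3,146.2403
  5       825.00       777.2333     3,886.1664
  6       825.00       768.0171     4,608.1024
  7       825.00       758.9101     5,312.3710
  8    10,825.00     9,839.7441    78,717.9530
  Σ                 15,347.2317   100,485.1485
P = 15,347.2317; Macaulay duration = 100,485.1485 / 15,347.2317 = 6.54744 years.
Modified duration = D_Mac / (1 + y) = 6.54744 / 1.012 = 6.46981 years.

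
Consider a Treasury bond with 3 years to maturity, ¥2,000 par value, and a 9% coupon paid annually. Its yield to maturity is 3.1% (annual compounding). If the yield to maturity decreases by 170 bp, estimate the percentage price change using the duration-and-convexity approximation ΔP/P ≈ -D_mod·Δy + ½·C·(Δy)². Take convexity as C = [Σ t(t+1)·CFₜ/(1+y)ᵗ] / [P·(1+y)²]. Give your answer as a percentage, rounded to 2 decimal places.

+4.73%

With y = 0.031:
  t   CF        PV=CF/(1+0.031)^t    t·PV        t(t+1)·PV
  1       180.00       174.5878       174.5878         349.1756
  2       180.00       169.3383       338.6766       1,016.0298
  3     2,180.00     1,989.2094     5,967.6281      23,870.5125
  Σ                  2,333.1354     6,480.8925      25,235.7178
P = 2,333.1354; D_Mac = 2.77776 yrs; D_mod = 2.69424 yrs; C = 10.17556.
Duration effect: -2.69424 × (-0.017) = +0.045802
Convexity effect: 0.5 × 10.17556 × (-0.017)² = +0.0014704
ΔP/P ≈ +0.045802 + 0.0014704 = +0.047272 = +4.7272%.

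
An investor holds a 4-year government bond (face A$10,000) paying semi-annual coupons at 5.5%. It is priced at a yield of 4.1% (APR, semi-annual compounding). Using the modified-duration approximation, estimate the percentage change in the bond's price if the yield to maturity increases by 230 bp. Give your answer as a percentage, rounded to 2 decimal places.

Periodic yield y = 0.0205. Modified duration first:
  t   CF        PV=CF/(1+0.0205)^t    t·PV
  1       275.00       269.4757       269.4757
  2       275.00       264.0625       528.1249
  3       275.00       258.7579       776.2738
  4       275.00       253.5600     1,014.2398
  5       275.00       248.4664     1,242.3319
  6       275.00       243.4751     1,460.8509
  7       275.00       238.5842     1,670.0892
  8    10,275.00     8,735.2987    69,882.3893
  Σ                 10,511.6805    76,843.7756
P = 10,511.6805; D_Mac = 7.31032 half-year periods = 3.65516 yrs; D_mod = 3.65516/(1+0.0205) = 3.58174 yrs.
ΔP/P ≈ -D_mod · Δy = -3.58174 × (+0.023) = -0.082380 = -8.2380%.

-8.24%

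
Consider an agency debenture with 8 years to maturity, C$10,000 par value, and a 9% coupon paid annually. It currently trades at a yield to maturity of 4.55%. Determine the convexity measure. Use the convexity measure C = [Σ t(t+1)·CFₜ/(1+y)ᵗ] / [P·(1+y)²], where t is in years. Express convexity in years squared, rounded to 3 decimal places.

With y = 0.0455:
  t   CF        PV=CF/(1+0.0455)^t    t·PV        t(t+1)·PV
  1       900.00       860.8321       860.8321       1,721.6643
  2       900.00       823.3689     1,646.7377       4,940.2131
  3       900.00       787.5360     2,362.6079       9,450.4316
  4       900.00       753.2625     3,013.0501      15,065.2505
  5       900.00       720.4807     3,602.4033      21,614.4196
  6       900.00       689.1254     4,134.7527      28,943.2687
  7       900.00       659.1348     4,613.9437      36,911.5495
  8    10,900.00     7,635.4423    61,083.5386     549,751.8470
  Σ                 12,929.1827    81,317.8660     668,398.6443
P = 12,929.1827.
Convexity = Σ t(t+1)·PV / [P·(1+y)²] = 668,398.6443 / (12,929.1827 × 1.093070) = 47.29513.

47.295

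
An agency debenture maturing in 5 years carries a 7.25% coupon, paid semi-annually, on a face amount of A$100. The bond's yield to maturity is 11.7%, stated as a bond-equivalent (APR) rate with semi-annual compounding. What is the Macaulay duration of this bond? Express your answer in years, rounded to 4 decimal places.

4.2009 years

Periodic yield y = 0.0585. Discount each cash flow and weight by its period:
  t   CF        PV=CF/(1+0.0585)^t    t·PV
  1        3.625         3.4247         3.4247
  2        3.625         3.2354         6.4708
  3        3.625         3.0566         9.1697
  4        3.625         2.8877        11.5506
  5        3.625         2.7281        13.6403
  6        3.625         2.5773        15.4637
  7        3.625         2.4348        17.0439
  8        3.625         2.3003        18.4023
  9        3.625         2.1732        19.5584
  10     103.625        58.6889       586.8889
  Σ                     83.5068       701.6133
Price P = Σ PV = 83.5068.
Macaulay duration = Σ(t·PV) / P = 701.6133 / 83.5068 = 8.40187 half-year periods.
In years: 8.40187 / 2 = 4.20094 years.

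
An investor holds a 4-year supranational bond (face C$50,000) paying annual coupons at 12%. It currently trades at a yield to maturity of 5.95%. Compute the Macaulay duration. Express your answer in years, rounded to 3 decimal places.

Periodic yield y = 0.0595. Discount each cash flow and weight by its year:
  t   CF        PV=CF/(1+0.0595)^t    t·PV
  1     6,000.00     5,663.0486     5,663.0486
  2     6,000.00     5,345.0199    10,690.0398
  3     6,000.00     5,044.8513    15,134.5538
  4    56,000.00    44,441.0368   177,764.1474
  Σ                 60,493.9566   209,251.7896
Price P = Σ PV = 60,493.9566.
Macaulay duration = Σ(t·PV) / P = 209,251.7896 / 60,493.9566 = 3.45905 years.

3.459 years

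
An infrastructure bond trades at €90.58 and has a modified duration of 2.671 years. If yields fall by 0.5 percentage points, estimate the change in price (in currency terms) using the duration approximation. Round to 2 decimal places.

Duration approximation: ΔP/P ≈ -D_mod · Δy = -2.671 × (-0.005) = +0.013355.
ΔP ≈ 90.58 × (+0.013355) = +1.2096959.

+€1.21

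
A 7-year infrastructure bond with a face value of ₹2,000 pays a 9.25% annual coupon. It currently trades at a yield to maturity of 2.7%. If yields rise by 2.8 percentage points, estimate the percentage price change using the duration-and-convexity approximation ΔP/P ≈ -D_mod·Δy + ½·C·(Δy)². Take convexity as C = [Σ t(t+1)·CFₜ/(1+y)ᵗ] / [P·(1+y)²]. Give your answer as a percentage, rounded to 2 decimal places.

With y = 0.027:
  t   CF        PV=CF/(1+0.027)^t    t·PV        t(t+1)·PV
  1       185.00       180.1363       180.1363         360.2726
  2       185.00       175.4005       350.8010       1,052.4030
  3       185.00       170.7892       512.3676       2,049.4704
  4       185.00       166.2991       665.1965       3,325.9824
  5       185.00       161.9271       809.6354       4,857.8127
  6       185.00       157.6700       946.0200       6,622.1400
  7     2,185.00     1,813.2527    12,692.7690     101,542.1520
  Σ                  2,825.4749    16,156.9259     119,810.2331
P = 2,825.4749; D_Mac = 5.71830 yrs; D_mod = 5.56797 yrs; C = 40.20329.
Duration effect: -5.56797 × (+0.028) = -0.155903
Convexity effect: 0.5 × 40.20329 × (0.028)² = +0.0157597
ΔP/P ≈ -0.155903 + 0.0157597 = -0.140143 = -14.0143%.

-14.01%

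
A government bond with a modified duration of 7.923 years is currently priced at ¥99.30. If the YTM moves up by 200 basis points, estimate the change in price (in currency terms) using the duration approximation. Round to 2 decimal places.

-¥15.74

Duration approximation: ΔP/P ≈ -D_mod · Δy = -7.923 × (+0.02) = -0.158460.
ΔP ≈ 99.30 × (-0.158460) = -15.735078.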